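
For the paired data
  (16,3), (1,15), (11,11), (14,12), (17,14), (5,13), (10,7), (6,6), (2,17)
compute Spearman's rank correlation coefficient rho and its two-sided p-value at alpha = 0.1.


Step 1: Rank x and y separately (midranks; no ties here).
rank(x): 16->8, 1->1, 11->6, 14->7, 17->9, 5->3, 10->5, 6->4, 2->2
rank(y): 3->1, 15->8, 11->4, 12->5, 14->7, 13->6, 7->3, 6->2, 17->9
Step 2: d_i = R_x(i) - R_y(i); compute d_i^2.
  (8-1)^2=49, (1-8)^2=49, (6-4)^2=4, (7-5)^2=4, (9-7)^2=4, (3-6)^2=9, (5-3)^2=4, (4-2)^2=4, (2-9)^2=49
sum(d^2) = 176.
Step 3: rho = 1 - 6*176 / (9*(9^2 - 1)) = 1 - 1056/720 = -0.466667.
Step 4: Under H0, t = rho * sqrt((n-2)/(1-rho^2)) = -1.3960 ~ t(7).
Step 5: Two-sided p-value from the t-distribution with 7 df = 0.205386.
Step 6: alpha = 0.1. fail to reject H0.

rho = -0.4667, p = 0.205386, fail to reject H0 at alpha = 0.1.


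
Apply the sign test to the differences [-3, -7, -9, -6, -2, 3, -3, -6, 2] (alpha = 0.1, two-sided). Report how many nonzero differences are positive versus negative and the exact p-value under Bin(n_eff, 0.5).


Step 1: Discard zero differences. Original n = 9; n_eff = number of nonzero differences = 9.
Nonzero differences (with sign): -3, -7, -9, -6, -2, +3, -3, -6, +2
Step 2: Count signs: positive = 2, negative = 7.
Step 3: Under H0: P(positive) = 0.5, so the number of positives S ~ Bin(9, 0.5).
Step 4: Two-sided exact p-value = sum of Bin(9,0.5) probabilities at or below the observed probability = 0.179688.
Step 5: alpha = 0.1. fail to reject H0.

n_eff = 9, pos = 2, neg = 7, p = 0.179688, fail to reject H0.


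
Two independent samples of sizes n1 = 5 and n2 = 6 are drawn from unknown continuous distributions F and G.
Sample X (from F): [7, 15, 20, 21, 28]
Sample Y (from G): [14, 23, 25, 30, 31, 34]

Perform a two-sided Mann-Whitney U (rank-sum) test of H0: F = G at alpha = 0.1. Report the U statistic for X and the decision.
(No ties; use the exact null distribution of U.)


Step 1: Combine and sort all 11 observations; assign midranks.
sorted (value, group): (7,X), (14,Y), (15,X), (20,X), (21,X), (23,Y), (25,Y), (28,X), (30,Y), (31,Y), (34,Y)
ranks: 7->1, 14->2, 15->3, 20->4, 21->5, 23->6, 25->7, 28->8, 30->9, 31->10, 34->11
Step 2: Rank sum for X: R1 = 1 + 3 + 4 + 5 + 8 = 21.
Step 3: U_X = R1 - n1(n1+1)/2 = 21 - 5*6/2 = 21 - 15 = 6.
       U_Y = n1*n2 - U_X = 30 - 6 = 24.
Step 4: No ties, so the exact null distribution of U (based on enumerating the C(11,5) = 462 equally likely rank assignments) gives the two-sided p-value.
Step 5: p-value = 0.125541; compare to alpha = 0.1. fail to reject H0.

U_X = 6, p = 0.125541, fail to reject H0 at alpha = 0.1.


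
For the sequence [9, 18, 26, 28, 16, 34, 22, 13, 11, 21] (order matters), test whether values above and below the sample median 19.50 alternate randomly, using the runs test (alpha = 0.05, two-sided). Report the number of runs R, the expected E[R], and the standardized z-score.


Step 1: Compute median = 19.50; label A = above, B = below.
Labels in order: BBAABAABBA  (n_A = 5, n_B = 5)
Step 2: Count runs R = 6.
Step 3: Under H0 (random ordering), E[R] = 2*n_A*n_B/(n_A+n_B) + 1 = 2*5*5/10 + 1 = 6.0000.
        Var[R] = 2*n_A*n_B*(2*n_A*n_B - n_A - n_B) / ((n_A+n_B)^2 * (n_A+n_B-1)) = 2000/900 = 2.2222.
        SD[R] = 1.4907.
Step 4: R = E[R], so z = 0 with no continuity correction.
Step 5: Two-sided p-value via normal approximation = 2*(1 - Phi(|z|)) = 1.000000.
Step 6: alpha = 0.05. fail to reject H0.

R = 6, z = 0.0000, p = 1.000000, fail to reject H0.


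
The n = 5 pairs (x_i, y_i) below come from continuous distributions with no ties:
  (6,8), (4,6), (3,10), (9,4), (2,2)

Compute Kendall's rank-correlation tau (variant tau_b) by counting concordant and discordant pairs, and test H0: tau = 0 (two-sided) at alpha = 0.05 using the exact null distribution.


Step 1: Enumerate the 10 unordered pairs (i,j) with i<j and classify each by sign(x_j-x_i) * sign(y_j-y_i).
  (1,2):dx=-2,dy=-2->C; (1,3):dx=-3,dy=+2->D; (1,4):dx=+3,dy=-4->D; (1,5):dx=-4,dy=-6->C
  (2,3):dx=-1,dy=+4->D; (2,4):dx=+5,dy=-2->D; (2,5):dx=-2,dy=-4->C; (3,4):dx=+6,dy=-6->D
  (3,5):dx=-1,dy=-8->C; (4,5):dx=-7,dy=-2->C
Step 2: C = 5, D = 5, total pairs = 10.
Step 3: tau = (C - D)/(n(n-1)/2) = (5 - 5)/10 = 0.000000.
Step 4: Exact two-sided p-value (enumerate n! = 120 permutations of y under H0): p = 1.000000.
Step 5: alpha = 0.05. fail to reject H0.

tau_b = 0.0000 (C=5, D=5), p = 1.000000, fail to reject H0.


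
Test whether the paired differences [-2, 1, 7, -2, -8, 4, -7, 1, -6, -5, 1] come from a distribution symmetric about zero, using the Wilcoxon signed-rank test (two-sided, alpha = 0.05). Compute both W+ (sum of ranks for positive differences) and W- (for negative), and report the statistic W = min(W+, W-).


Step 1: Drop any zero differences (none here) and take |d_i|.
|d| = [2, 1, 7, 2, 8, 4, 7, 1, 6, 5, 1]
Step 2: Midrank |d_i| (ties get averaged ranks).
ranks: |2|->4.5, |1|->2, |7|->9.5, |2|->4.5, |8|->11, |4|->6, |7|->9.5, |1|->2, |6|->8, |5|->7, |1|->2
Step 3: Attach original signs; sum ranks with positive sign and with negative sign.
W+ = 2 + 9.5 + 6 + 2 + 2 = 21.5
W- = 4.5 + 4.5 + 11 + 9.5 + 8 + 7 = 44.5
(Check: W+ + W- = 66 should equal n(n+1)/2 = 66.)
Step 4: Test statistic W = min(W+, W-) = 21.5.
Step 5: Ties in |d|, so use the tie-corrected normal approximation.
        E[W] = n(n+1)/4 = 11*12/4 = 33.
        Tie groups: |d|=1 (t=3), |d|=2 (t=2), |d|=7 (t=2); sum(t^3 - t) = 36.
        Var[W] = n(n+1)(2n+1)/24 - sum(t^3-t)/48 = 3036/24 - 36/48 = 125.75.
        z = (W - E[W]) / sqrt(Var[W]) = (21.5 - 33) / 11.2138 = -1.0255.
        Two-sided p = 2*Phi(z) = 0.305118.
Step 6: alpha = 0.05. fail to reject H0.

W+ = 21.5, W- = 44.5, W = min = 21.5, p = 0.305118, fail to reject H0.


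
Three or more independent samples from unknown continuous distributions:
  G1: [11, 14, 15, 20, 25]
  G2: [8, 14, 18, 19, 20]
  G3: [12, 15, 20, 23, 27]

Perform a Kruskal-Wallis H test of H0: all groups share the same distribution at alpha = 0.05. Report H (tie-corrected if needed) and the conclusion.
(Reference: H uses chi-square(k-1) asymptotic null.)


Step 1: Combine all N = 15 observations and assign midranks.
sorted (value, group, rank): (8,G2,1), (11,G1,2), (12,G3,3), (14,G1,4.5), (14,G2,4.5), (15,G1,6.5), (15,G3,6.5), (18,G2,8), (19,G2,9), (20,G1,11), (20,G2,11), (20,G3,11), (23,G3,13), (25,G1,14), (27,G3,15)
Step 2: Sum ranks within each group.
R_1 = 38 (n_1 = 5)
R_2 = 33.5 (n_2 = 5)
R_3 = 48.5 (n_3 = 5)
Step 3: H = 12/(N(N+1)) * sum(R_i^2/n_i) - 3(N+1)
     = 12/(15*16) * (38^2/5 + 33.5^2/5 + 48.5^2/5) - 3*16
     = 0.050000 * 983.7 - 48
     = 1.185000.
Step 4: Ties present; correction factor C = 1 - 36/(15^3 - 15) = 0.989286. Corrected H = 1.185000 / 0.989286 = 1.197834.
Step 5: Under H0, H ~ chi^2(2); p-value = 0.549406.
Step 6: alpha = 0.05. fail to reject H0.

H = 1.1978, df = 2, p = 0.549406, fail to reject H0.


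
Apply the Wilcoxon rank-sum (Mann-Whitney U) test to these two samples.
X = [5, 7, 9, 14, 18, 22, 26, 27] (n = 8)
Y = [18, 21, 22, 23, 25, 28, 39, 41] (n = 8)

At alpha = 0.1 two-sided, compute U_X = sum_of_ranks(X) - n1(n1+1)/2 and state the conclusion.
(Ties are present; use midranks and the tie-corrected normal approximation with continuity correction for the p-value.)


Step 1: Combine and sort all 16 observations; assign midranks.
sorted (value, group): (5,X), (7,X), (9,X), (14,X), (18,X), (18,Y), (21,Y), (22,X), (22,Y), (23,Y), (25,Y), (26,X), (27,X), (28,Y), (39,Y), (41,Y)
ranks: 5->1, 7->2, 9->3, 14->4, 18->5.5, 18->5.5, 21->7, 22->8.5, 22->8.5, 23->10, 25->11, 26->12, 27->13, 28->14, 39->15, 41->16
Step 2: Rank sum for X: R1 = 1 + 2 + 3 + 4 + 5.5 + 8.5 + 12 + 13 = 49.
Step 3: U_X = R1 - n1(n1+1)/2 = 49 - 8*9/2 = 49 - 36 = 13.
       U_Y = n1*n2 - U_X = 64 - 13 = 51.
Step 4: Ties are present, so use the tie-corrected normal approximation (with continuity correction) for the p-value.
Step 5: p-value = 0.051685; compare to alpha = 0.1. reject H0.

U_X = 13, p = 0.051685, reject H0 at alpha = 0.1.


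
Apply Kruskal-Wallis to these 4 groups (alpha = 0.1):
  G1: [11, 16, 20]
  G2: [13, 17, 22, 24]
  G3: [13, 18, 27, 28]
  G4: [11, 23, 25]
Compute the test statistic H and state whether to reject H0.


Step 1: Combine all N = 14 observations and assign midranks.
sorted (value, group, rank): (11,G1,1.5), (11,G4,1.5), (13,G2,3.5), (13,G3,3.5), (16,G1,5), (17,G2,6), (18,G3,7), (20,G1,8), (22,G2,9), (23,G4,10), (24,G2,11), (25,G4,12), (27,G3,13), (28,G3,14)
Step 2: Sum ranks within each group.
R_1 = 14.5 (n_1 = 3)
R_2 = 29.5 (n_2 = 4)
R_3 = 37.5 (n_3 = 4)
R_4 = 23.5 (n_4 = 3)
Step 3: H = 12/(N(N+1)) * sum(R_i^2/n_i) - 3(N+1)
     = 12/(14*15) * (14.5^2/3 + 29.5^2/4 + 37.5^2/4 + 23.5^2/3) - 3*15
     = 0.057143 * 823.292 - 45
     = 2.045238.
Step 4: Ties present; correction factor C = 1 - 12/(14^3 - 14) = 0.995604. Corrected H = 2.045238 / 0.995604 = 2.054268.
Step 5: Under H0, H ~ chi^2(3); p-value = 0.561220.
Step 6: alpha = 0.1. fail to reject H0.

H = 2.0543, df = 3, p = 0.561220, fail to reject H0.


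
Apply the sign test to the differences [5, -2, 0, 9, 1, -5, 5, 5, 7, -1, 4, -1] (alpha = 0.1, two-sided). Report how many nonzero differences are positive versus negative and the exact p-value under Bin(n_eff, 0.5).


Step 1: Discard zero differences. Original n = 12; n_eff = number of nonzero differences = 11.
Nonzero differences (with sign): +5, -2, +9, +1, -5, +5, +5, +7, -1, +4, -1
Step 2: Count signs: positive = 7, negative = 4.
Step 3: Under H0: P(positive) = 0.5, so the number of positives S ~ Bin(11, 0.5).
Step 4: Two-sided exact p-value = sum of Bin(11,0.5) probabilities at or below the observed probability = 0.548828.
Step 5: alpha = 0.1. fail to reject H0.

n_eff = 11, pos = 7, neg = 4, p = 0.548828, fail to reject H0.


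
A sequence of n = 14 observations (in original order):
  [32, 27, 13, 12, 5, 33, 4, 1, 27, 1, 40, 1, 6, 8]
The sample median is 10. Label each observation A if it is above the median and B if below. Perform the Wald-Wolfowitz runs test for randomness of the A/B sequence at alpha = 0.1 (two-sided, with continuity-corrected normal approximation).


Step 1: Compute median = 10; label A = above, B = below.
Labels in order: AAAABABBABABBB  (n_A = 7, n_B = 7)
Step 2: Count runs R = 8.
Step 3: Under H0 (random ordering), E[R] = 2*n_A*n_B/(n_A+n_B) + 1 = 2*7*7/14 + 1 = 8.0000.
        Var[R] = 2*n_A*n_B*(2*n_A*n_B - n_A - n_B) / ((n_A+n_B)^2 * (n_A+n_B-1)) = 8232/2548 = 3.2308.
        SD[R] = 1.7974.
Step 4: R = E[R], so z = 0 with no continuity correction.
Step 5: Two-sided p-value via normal approximation = 2*(1 - Phi(|z|)) = 1.000000.
Step 6: alpha = 0.1. fail to reject H0.

R = 8, z = 0.0000, p = 1.000000, fail to reject H0.


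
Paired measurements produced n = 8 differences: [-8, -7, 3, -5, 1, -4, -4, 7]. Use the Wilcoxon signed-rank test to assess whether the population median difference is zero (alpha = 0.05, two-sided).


Step 1: Drop any zero differences (none here) and take |d_i|.
|d| = [8, 7, 3, 5, 1, 4, 4, 7]
Step 2: Midrank |d_i| (ties get averaged ranks).
ranks: |8|->8, |7|->6.5, |3|->2, |5|->5, |1|->1, |4|->3.5, |4|->3.5, |7|->6.5
Step 3: Attach original signs; sum ranks with positive sign and with negative sign.
W+ = 2 + 1 + 6.5 = 9.5
W- = 8 + 6.5 + 5 + 3.5 + 3.5 = 26.5
(Check: W+ + W- = 36 should equal n(n+1)/2 = 36.)
Step 4: Test statistic W = min(W+, W-) = 9.5.
Step 5: Ties in |d|, so use the tie-corrected normal approximation.
        E[W] = n(n+1)/4 = 8*9/4 = 18.
        Tie groups: |d|=4 (t=2), |d|=7 (t=2); sum(t^3 - t) = 12.
        Var[W] = n(n+1)(2n+1)/24 - sum(t^3-t)/48 = 1224/24 - 12/48 = 50.75.
        z = (W - E[W]) / sqrt(Var[W]) = (9.5 - 18) / 7.1239 = -1.1932.
        Two-sided p = 2*Phi(z) = 0.232804.
Step 6: alpha = 0.05. fail to reject H0.

W+ = 9.5, W- = 26.5, W = min = 9.5, p = 0.232804, fail to reject H0.


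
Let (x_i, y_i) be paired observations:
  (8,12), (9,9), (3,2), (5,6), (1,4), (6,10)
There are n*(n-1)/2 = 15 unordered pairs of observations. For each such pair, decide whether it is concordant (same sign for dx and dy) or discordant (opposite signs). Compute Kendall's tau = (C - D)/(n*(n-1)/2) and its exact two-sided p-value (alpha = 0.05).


Step 1: Enumerate the 15 unordered pairs (i,j) with i<j and classify each by sign(x_j-x_i) * sign(y_j-y_i).
  (1,2):dx=+1,dy=-3->D; (1,3):dx=-5,dy=-10->C; (1,4):dx=-3,dy=-6->C; (1,5):dx=-7,dy=-8->C
  (1,6):dx=-2,dy=-2->C; (2,3):dx=-6,dy=-7->C; (2,4):dx=-4,dy=-3->C; (2,5):dx=-8,dy=-5->C
  (2,6):dx=-3,dy=+1->D; (3,4):dx=+2,dy=+4->C; (3,5):dx=-2,dy=+2->D; (3,6):dx=+3,dy=+8->C
  (4,5):dx=-4,dy=-2->C; (4,6):dx=+1,dy=+4->C; (5,6):dx=+5,dy=+6->C
Step 2: C = 12, D = 3, total pairs = 15.
Step 3: tau = (C - D)/(n(n-1)/2) = (12 - 3)/15 = 0.600000.
Step 4: Exact two-sided p-value (enumerate n! = 720 permutations of y under H0): p = 0.136111.
Step 5: alpha = 0.05. fail to reject H0.

tau_b = 0.6000 (C=12, D=3), p = 0.136111, fail to reject H0.


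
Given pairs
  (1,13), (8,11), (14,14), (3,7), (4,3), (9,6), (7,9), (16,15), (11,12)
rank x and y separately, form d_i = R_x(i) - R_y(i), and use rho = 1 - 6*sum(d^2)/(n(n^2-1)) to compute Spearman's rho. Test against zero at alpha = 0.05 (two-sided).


Step 1: Rank x and y separately (midranks; no ties here).
rank(x): 1->1, 8->5, 14->8, 3->2, 4->3, 9->6, 7->4, 16->9, 11->7
rank(y): 13->7, 11->5, 14->8, 7->3, 3->1, 6->2, 9->4, 15->9, 12->6
Step 2: d_i = R_x(i) - R_y(i); compute d_i^2.
  (1-7)^2=36, (5-5)^2=0, (8-8)^2=0, (2-3)^2=1, (3-1)^2=4, (6-2)^2=16, (4-4)^2=0, (9-9)^2=0, (7-6)^2=1
sum(d^2) = 58.
Step 3: rho = 1 - 6*58 / (9*(9^2 - 1)) = 1 - 348/720 = 0.516667.
Step 4: Under H0, t = rho * sqrt((n-2)/(1-rho^2)) = 1.5966 ~ t(7).
Step 5: Two-sided p-value from the t-distribution with 7 df = 0.154390.
Step 6: alpha = 0.05. fail to reject H0.

rho = 0.5167, p = 0.154390, fail to reject H0 at alpha = 0.05.


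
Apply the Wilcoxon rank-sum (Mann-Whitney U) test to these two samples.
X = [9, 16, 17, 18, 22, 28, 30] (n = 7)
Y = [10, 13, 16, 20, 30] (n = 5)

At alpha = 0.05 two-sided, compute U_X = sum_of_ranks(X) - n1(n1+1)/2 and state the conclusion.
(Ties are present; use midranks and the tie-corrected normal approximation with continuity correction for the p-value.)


Step 1: Combine and sort all 12 observations; assign midranks.
sorted (value, group): (9,X), (10,Y), (13,Y), (16,X), (16,Y), (17,X), (18,X), (20,Y), (22,X), (28,X), (30,X), (30,Y)
ranks: 9->1, 10->2, 13->3, 16->4.5, 16->4.5, 17->6, 18->7, 20->8, 22->9, 28->10, 30->11.5, 30->11.5
Step 2: Rank sum for X: R1 = 1 + 4.5 + 6 + 7 + 9 + 10 + 11.5 = 49.
Step 3: U_X = R1 - n1(n1+1)/2 = 49 - 7*8/2 = 49 - 28 = 21.
       U_Y = n1*n2 - U_X = 35 - 21 = 14.
Step 4: Ties are present, so use the tie-corrected normal approximation (with continuity correction) for the p-value.
Step 5: p-value = 0.624905; compare to alpha = 0.05. fail to reject H0.

U_X = 21, p = 0.624905, fail to reject H0 at alpha = 0.05.


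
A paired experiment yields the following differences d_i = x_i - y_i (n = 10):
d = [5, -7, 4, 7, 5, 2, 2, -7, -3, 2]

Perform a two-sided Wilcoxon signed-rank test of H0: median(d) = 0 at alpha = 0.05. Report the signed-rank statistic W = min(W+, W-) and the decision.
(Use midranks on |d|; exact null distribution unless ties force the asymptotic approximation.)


Step 1: Drop any zero differences (none here) and take |d_i|.
|d| = [5, 7, 4, 7, 5, 2, 2, 7, 3, 2]
Step 2: Midrank |d_i| (ties get averaged ranks).
ranks: |5|->6.5, |7|->9, |4|->5, |7|->9, |5|->6.5, |2|->2, |2|->2, |7|->9, |3|->4, |2|->2
Step 3: Attach original signs; sum ranks with positive sign and with negative sign.
W+ = 6.5 + 5 + 9 + 6.5 + 2 + 2 + 2 = 33
W- = 9 + 9 + 4 = 22
(Check: W+ + W- = 55 should equal n(n+1)/2 = 55.)
Step 4: Test statistic W = min(W+, W-) = 22.
Step 5: Ties in |d|, so use the tie-corrected normal approximation.
        E[W] = n(n+1)/4 = 10*11/4 = 27.5.
        Tie groups: |d|=2 (t=3), |d|=5 (t=2), |d|=7 (t=3); sum(t^3 - t) = 54.
        Var[W] = n(n+1)(2n+1)/24 - sum(t^3-t)/48 = 2310/24 - 54/48 = 95.125.
        z = (W - E[W]) / sqrt(Var[W]) = (22 - 27.5) / 9.7532 = -0.5639.
        Two-sided p = 2*Phi(z) = 0.572810.
Step 6: alpha = 0.05. fail to reject H0.

W+ = 33, W- = 22, W = min = 22, p = 0.572810, fail to reject H0.


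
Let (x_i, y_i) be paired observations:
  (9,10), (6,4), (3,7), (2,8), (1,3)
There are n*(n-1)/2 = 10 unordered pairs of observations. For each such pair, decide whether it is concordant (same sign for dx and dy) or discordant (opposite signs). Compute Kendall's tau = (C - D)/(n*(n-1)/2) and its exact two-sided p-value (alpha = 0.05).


Step 1: Enumerate the 10 unordered pairs (i,j) with i<j and classify each by sign(x_j-x_i) * sign(y_j-y_i).
  (1,2):dx=-3,dy=-6->C; (1,3):dx=-6,dy=-3->C; (1,4):dx=-7,dy=-2->C; (1,5):dx=-8,dy=-7->C
  (2,3):dx=-3,dy=+3->D; (2,4):dx=-4,dy=+4->D; (2,5):dx=-5,dy=-1->C; (3,4):dx=-1,dy=+1->D
  (3,5):dx=-2,dy=-4->C; (4,5):dx=-1,dy=-5->C
Step 2: C = 7, D = 3, total pairs = 10.
Step 3: tau = (C - D)/(n(n-1)/2) = (7 - 3)/10 = 0.400000.
Step 4: Exact two-sided p-value (enumerate n! = 120 permutations of y under H0): p = 0.483333.
Step 5: alpha = 0.05. fail to reject H0.

tau_b = 0.4000 (C=7, D=3), p = 0.483333, fail to reject H0.


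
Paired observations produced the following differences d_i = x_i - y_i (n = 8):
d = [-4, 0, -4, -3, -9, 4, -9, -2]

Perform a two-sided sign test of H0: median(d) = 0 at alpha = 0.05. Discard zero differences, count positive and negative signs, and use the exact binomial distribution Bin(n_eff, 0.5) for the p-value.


Step 1: Discard zero differences. Original n = 8; n_eff = number of nonzero differences = 7.
Nonzero differences (with sign): -4, -4, -3, -9, +4, -9, -2
Step 2: Count signs: positive = 1, negative = 6.
Step 3: Under H0: P(positive) = 0.5, so the number of positives S ~ Bin(7, 0.5).
Step 4: Two-sided exact p-value = sum of Bin(7,0.5) probabilities at or below the observed probability = 0.125000.
Step 5: alpha = 0.05. fail to reject H0.

n_eff = 7, pos = 1, neg = 6, p = 0.125000, fail to reject H0.


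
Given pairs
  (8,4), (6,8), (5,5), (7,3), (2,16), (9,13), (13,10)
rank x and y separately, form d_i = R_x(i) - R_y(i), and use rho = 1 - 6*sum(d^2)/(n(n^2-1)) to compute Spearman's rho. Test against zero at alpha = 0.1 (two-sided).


Step 1: Rank x and y separately (midranks; no ties here).
rank(x): 8->5, 6->3, 5->2, 7->4, 2->1, 9->6, 13->7
rank(y): 4->2, 8->4, 5->3, 3->1, 16->7, 13->6, 10->5
Step 2: d_i = R_x(i) - R_y(i); compute d_i^2.
  (5-2)^2=9, (3-4)^2=1, (2-3)^2=1, (4-1)^2=9, (1-7)^2=36, (6-6)^2=0, (7-5)^2=4
sum(d^2) = 60.
Step 3: rho = 1 - 6*60 / (7*(7^2 - 1)) = 1 - 360/336 = -0.071429.
Step 4: Under H0, t = rho * sqrt((n-2)/(1-rho^2)) = -0.1601 ~ t(5).
Step 5: Two-sided p-value from the t-distribution with 5 df = 0.879048.
Step 6: alpha = 0.1. fail to reject H0.

rho = -0.0714, p = 0.879048, fail to reject H0 at alpha = 0.1.


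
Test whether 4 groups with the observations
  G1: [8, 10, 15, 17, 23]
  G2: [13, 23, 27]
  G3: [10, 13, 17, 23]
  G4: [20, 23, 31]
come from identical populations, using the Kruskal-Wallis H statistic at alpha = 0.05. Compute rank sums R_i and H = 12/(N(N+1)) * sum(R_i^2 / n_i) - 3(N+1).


Step 1: Combine all N = 15 observations and assign midranks.
sorted (value, group, rank): (8,G1,1), (10,G1,2.5), (10,G3,2.5), (13,G2,4.5), (13,G3,4.5), (15,G1,6), (17,G1,7.5), (17,G3,7.5), (20,G4,9), (23,G1,11.5), (23,G2,11.5), (23,G3,11.5), (23,G4,11.5), (27,G2,14), (31,G4,15)
Step 2: Sum ranks within each group.
R_1 = 28.5 (n_1 = 5)
R_2 = 30 (n_2 = 3)
R_3 = 26 (n_3 = 4)
R_4 = 35.5 (n_4 = 3)
Step 3: H = 12/(N(N+1)) * sum(R_i^2/n_i) - 3(N+1)
     = 12/(15*16) * (28.5^2/5 + 30^2/3 + 26^2/4 + 35.5^2/3) - 3*16
     = 0.050000 * 1051.53 - 48
     = 4.576667.
Step 4: Ties present; correction factor C = 1 - 78/(15^3 - 15) = 0.976786. Corrected H = 4.576667 / 0.976786 = 4.685436.
Step 5: Under H0, H ~ chi^2(3); p-value = 0.196334.
Step 6: alpha = 0.05. fail to reject H0.

H = 4.6854, df = 3, p = 0.196334, fail to reject H0.


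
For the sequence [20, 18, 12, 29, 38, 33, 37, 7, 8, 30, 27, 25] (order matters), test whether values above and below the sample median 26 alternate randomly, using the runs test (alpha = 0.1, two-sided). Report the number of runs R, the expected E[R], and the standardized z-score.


Step 1: Compute median = 26; label A = above, B = below.
Labels in order: BBBAAAABBAAB  (n_A = 6, n_B = 6)
Step 2: Count runs R = 5.
Step 3: Under H0 (random ordering), E[R] = 2*n_A*n_B/(n_A+n_B) + 1 = 2*6*6/12 + 1 = 7.0000.
        Var[R] = 2*n_A*n_B*(2*n_A*n_B - n_A - n_B) / ((n_A+n_B)^2 * (n_A+n_B-1)) = 4320/1584 = 2.7273.
        SD[R] = 1.6514.
Step 4: Continuity-corrected z = (R + 0.5 - E[R]) / SD[R] = (5 + 0.5 - 7.0000) / 1.6514 = -0.9083.
Step 5: Two-sided p-value via normal approximation = 2*(1 - Phi(|z|)) = 0.363722.
Step 6: alpha = 0.1. fail to reject H0.

R = 5, z = -0.9083, p = 0.363722, fail to reject H0.


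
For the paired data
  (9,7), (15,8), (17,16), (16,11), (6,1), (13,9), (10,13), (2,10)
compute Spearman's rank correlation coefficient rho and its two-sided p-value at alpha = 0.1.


Step 1: Rank x and y separately (midranks; no ties here).
rank(x): 9->3, 15->6, 17->8, 16->7, 6->2, 13->5, 10->4, 2->1
rank(y): 7->2, 8->3, 16->8, 11->6, 1->1, 9->4, 13->7, 10->5
Step 2: d_i = R_x(i) - R_y(i); compute d_i^2.
  (3-2)^2=1, (6-3)^2=9, (8-8)^2=0, (7-6)^2=1, (2-1)^2=1, (5-4)^2=1, (4-7)^2=9, (1-5)^2=16
sum(d^2) = 38.
Step 3: rho = 1 - 6*38 / (8*(8^2 - 1)) = 1 - 228/504 = 0.547619.
Step 4: Under H0, t = rho * sqrt((n-2)/(1-rho^2)) = 1.6031 ~ t(6).
Step 5: Two-sided p-value from the t-distribution with 6 df = 0.160026.
Step 6: alpha = 0.1. fail to reject H0.

rho = 0.5476, p = 0.160026, fail to reject H0 at alpha = 0.1.


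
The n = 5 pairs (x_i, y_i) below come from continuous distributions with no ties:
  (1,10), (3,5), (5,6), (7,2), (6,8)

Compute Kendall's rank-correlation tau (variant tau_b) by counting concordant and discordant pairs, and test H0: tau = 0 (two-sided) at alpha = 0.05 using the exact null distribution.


Step 1: Enumerate the 10 unordered pairs (i,j) with i<j and classify each by sign(x_j-x_i) * sign(y_j-y_i).
  (1,2):dx=+2,dy=-5->D; (1,3):dx=+4,dy=-4->D; (1,4):dx=+6,dy=-8->D; (1,5):dx=+5,dy=-2->D
  (2,3):dx=+2,dy=+1->C; (2,4):dx=+4,dy=-3->D; (2,5):dx=+3,dy=+3->C; (3,4):dx=+2,dy=-4->D
  (3,5):dx=+1,dy=+2->C; (4,5):dx=-1,dy=+6->D
Step 2: C = 3, D = 7, total pairs = 10.
Step 3: tau = (C - D)/(n(n-1)/2) = (3 - 7)/10 = -0.400000.
Step 4: Exact two-sided p-value (enumerate n! = 120 permutations of y under H0): p = 0.483333.
Step 5: alpha = 0.05. fail to reject H0.

tau_b = -0.4000 (C=3, D=7), p = 0.483333, fail to reject H0.


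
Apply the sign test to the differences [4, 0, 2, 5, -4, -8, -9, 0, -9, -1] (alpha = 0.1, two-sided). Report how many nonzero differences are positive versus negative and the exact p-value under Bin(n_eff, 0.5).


Step 1: Discard zero differences. Original n = 10; n_eff = number of nonzero differences = 8.
Nonzero differences (with sign): +4, +2, +5, -4, -8, -9, -9, -1
Step 2: Count signs: positive = 3, negative = 5.
Step 3: Under H0: P(positive) = 0.5, so the number of positives S ~ Bin(8, 0.5).
Step 4: Two-sided exact p-value = sum of Bin(8,0.5) probabilities at or below the observed probability = 0.726562.
Step 5: alpha = 0.1. fail to reject H0.

n_eff = 8, pos = 3, neg = 5, p = 0.726562, fail to reject H0.


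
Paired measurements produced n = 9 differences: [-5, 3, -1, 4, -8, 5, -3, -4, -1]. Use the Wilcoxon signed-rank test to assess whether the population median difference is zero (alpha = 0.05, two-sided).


Step 1: Drop any zero differences (none here) and take |d_i|.
|d| = [5, 3, 1, 4, 8, 5, 3, 4, 1]
Step 2: Midrank |d_i| (ties get averaged ranks).
ranks: |5|->7.5, |3|->3.5, |1|->1.5, |4|->5.5, |8|->9, |5|->7.5, |3|->3.5, |4|->5.5, |1|->1.5
Step 3: Attach original signs; sum ranks with positive sign and with negative sign.
W+ = 3.5 + 5.5 + 7.5 = 16.5
W- = 7.5 + 1.5 + 9 + 3.5 + 5.5 + 1.5 = 28.5
(Check: W+ + W- = 45 should equal n(n+1)/2 = 45.)
Step 4: Test statistic W = min(W+, W-) = 16.5.
Step 5: Ties in |d|, so use the tie-corrected normal approximation.
        E[W] = n(n+1)/4 = 9*10/4 = 22.5.
        Tie groups: |d|=1 (t=2), |d|=3 (t=2), |d|=4 (t=2), |d|=5 (t=2); sum(t^3 - t) = 24.
        Var[W] = n(n+1)(2n+1)/24 - sum(t^3-t)/48 = 1710/24 - 24/48 = 70.75.
        z = (W - E[W]) / sqrt(Var[W]) = (16.5 - 22.5) / 8.4113 = -0.7133.
        Two-sided p = 2*Phi(z) = 0.475644.
Step 6: alpha = 0.05. fail to reject H0.

W+ = 16.5, W- = 28.5, W = min = 16.5, p = 0.475644, fail to reject H0.


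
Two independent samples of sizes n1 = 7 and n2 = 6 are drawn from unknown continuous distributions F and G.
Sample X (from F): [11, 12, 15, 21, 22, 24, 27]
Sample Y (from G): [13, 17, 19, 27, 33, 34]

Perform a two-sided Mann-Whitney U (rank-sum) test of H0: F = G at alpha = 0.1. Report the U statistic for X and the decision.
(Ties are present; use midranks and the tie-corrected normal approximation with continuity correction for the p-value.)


Step 1: Combine and sort all 13 observations; assign midranks.
sorted (value, group): (11,X), (12,X), (13,Y), (15,X), (17,Y), (19,Y), (21,X), (22,X), (24,X), (27,X), (27,Y), (33,Y), (34,Y)
ranks: 11->1, 12->2, 13->3, 15->4, 17->5, 19->6, 21->7, 22->8, 24->9, 27->10.5, 27->10.5, 33->12, 34->13
Step 2: Rank sum for X: R1 = 1 + 2 + 4 + 7 + 8 + 9 + 10.5 = 41.5.
Step 3: U_X = R1 - n1(n1+1)/2 = 41.5 - 7*8/2 = 41.5 - 28 = 13.5.
       U_Y = n1*n2 - U_X = 42 - 13.5 = 28.5.
Step 4: Ties are present, so use the tie-corrected normal approximation (with continuity correction) for the p-value.
Step 5: p-value = 0.316645; compare to alpha = 0.1. fail to reject H0.

U_X = 13.5, p = 0.316645, fail to reject H0 at alpha = 0.1.


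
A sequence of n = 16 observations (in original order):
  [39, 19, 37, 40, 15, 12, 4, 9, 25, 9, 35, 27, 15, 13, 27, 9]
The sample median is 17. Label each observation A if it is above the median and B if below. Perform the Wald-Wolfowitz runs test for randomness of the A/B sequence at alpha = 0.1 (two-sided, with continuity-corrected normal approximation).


Step 1: Compute median = 17; label A = above, B = below.
Labels in order: AAAABBBBABAABBAB  (n_A = 8, n_B = 8)
Step 2: Count runs R = 8.
Step 3: Under H0 (random ordering), E[R] = 2*n_A*n_B/(n_A+n_B) + 1 = 2*8*8/16 + 1 = 9.0000.
        Var[R] = 2*n_A*n_B*(2*n_A*n_B - n_A - n_B) / ((n_A+n_B)^2 * (n_A+n_B-1)) = 14336/3840 = 3.7333.
        SD[R] = 1.9322.
Step 4: Continuity-corrected z = (R + 0.5 - E[R]) / SD[R] = (8 + 0.5 - 9.0000) / 1.9322 = -0.2588.
Step 5: Two-sided p-value via normal approximation = 2*(1 - Phi(|z|)) = 0.795809.
Step 6: alpha = 0.1. fail to reject H0.

R = 8, z = -0.2588, p = 0.795809, fail to reject H0.


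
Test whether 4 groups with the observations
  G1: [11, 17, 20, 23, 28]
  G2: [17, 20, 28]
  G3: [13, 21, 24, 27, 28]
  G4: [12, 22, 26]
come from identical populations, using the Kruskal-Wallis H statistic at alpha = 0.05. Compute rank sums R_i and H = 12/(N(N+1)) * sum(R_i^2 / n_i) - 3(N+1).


Step 1: Combine all N = 16 observations and assign midranks.
sorted (value, group, rank): (11,G1,1), (12,G4,2), (13,G3,3), (17,G1,4.5), (17,G2,4.5), (20,G1,6.5), (20,G2,6.5), (21,G3,8), (22,G4,9), (23,G1,10), (24,G3,11), (26,G4,12), (27,G3,13), (28,G1,15), (28,G2,15), (28,G3,15)
Step 2: Sum ranks within each group.
R_1 = 37 (n_1 = 5)
R_2 = 26 (n_2 = 3)
R_3 = 50 (n_3 = 5)
R_4 = 23 (n_4 = 3)
Step 3: H = 12/(N(N+1)) * sum(R_i^2/n_i) - 3(N+1)
     = 12/(16*17) * (37^2/5 + 26^2/3 + 50^2/5 + 23^2/3) - 3*17
     = 0.044118 * 1175.47 - 51
     = 0.858824.
Step 4: Ties present; correction factor C = 1 - 36/(16^3 - 16) = 0.991176. Corrected H = 0.858824 / 0.991176 = 0.866469.
Step 5: Under H0, H ~ chi^2(3); p-value = 0.833511.
Step 6: alpha = 0.05. fail to reject H0.

H = 0.8665, df = 3, p = 0.833511, fail to reject H0.


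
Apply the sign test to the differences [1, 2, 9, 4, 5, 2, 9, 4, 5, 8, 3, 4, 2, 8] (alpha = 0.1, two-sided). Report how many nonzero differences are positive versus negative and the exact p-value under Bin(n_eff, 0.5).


Step 1: Discard zero differences. Original n = 14; n_eff = number of nonzero differences = 14.
Nonzero differences (with sign): +1, +2, +9, +4, +5, +2, +9, +4, +5, +8, +3, +4, +2, +8
Step 2: Count signs: positive = 14, negative = 0.
Step 3: Under H0: P(positive) = 0.5, so the number of positives S ~ Bin(14, 0.5).
Step 4: Two-sided exact p-value = sum of Bin(14,0.5) probabilities at or below the observed probability = 0.000122.
Step 5: alpha = 0.1. reject H0.

n_eff = 14, pos = 14, neg = 0, p = 0.000122, reject H0.


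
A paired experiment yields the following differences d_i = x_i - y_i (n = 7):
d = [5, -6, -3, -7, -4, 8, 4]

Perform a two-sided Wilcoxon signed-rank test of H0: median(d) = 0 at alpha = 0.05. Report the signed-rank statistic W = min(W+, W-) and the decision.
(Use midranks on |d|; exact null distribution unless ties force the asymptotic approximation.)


Step 1: Drop any zero differences (none here) and take |d_i|.
|d| = [5, 6, 3, 7, 4, 8, 4]
Step 2: Midrank |d_i| (ties get averaged ranks).
ranks: |5|->4, |6|->5, |3|->1, |7|->6, |4|->2.5, |8|->7, |4|->2.5
Step 3: Attach original signs; sum ranks with positive sign and with negative sign.
W+ = 4 + 7 + 2.5 = 13.5
W- = 5 + 1 + 6 + 2.5 = 14.5
(Check: W+ + W- = 28 should equal n(n+1)/2 = 28.)
Step 4: Test statistic W = min(W+, W-) = 13.5.
Step 5: Ties in |d|, so use the tie-corrected normal approximation.
        E[W] = n(n+1)/4 = 7*8/4 = 14.
        Tie groups: |d|=4 (t=2); sum(t^3 - t) = 6.
        Var[W] = n(n+1)(2n+1)/24 - sum(t^3-t)/48 = 840/24 - 6/48 = 34.875.
        z = (W - E[W]) / sqrt(Var[W]) = (13.5 - 14) / 5.9055 = -0.0847.
        Two-sided p = 2*Phi(z) = 0.932526.
Step 6: alpha = 0.05. fail to reject H0.

W+ = 13.5, W- = 14.5, W = min = 13.5, p = 0.932526, fail to reject H0.


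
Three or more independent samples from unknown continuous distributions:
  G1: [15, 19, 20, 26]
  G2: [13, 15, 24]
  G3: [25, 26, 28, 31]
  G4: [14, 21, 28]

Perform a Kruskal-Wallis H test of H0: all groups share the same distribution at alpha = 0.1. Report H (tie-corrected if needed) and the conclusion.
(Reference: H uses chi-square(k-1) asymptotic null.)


Step 1: Combine all N = 14 observations and assign midranks.
sorted (value, group, rank): (13,G2,1), (14,G4,2), (15,G1,3.5), (15,G2,3.5), (19,G1,5), (20,G1,6), (21,G4,7), (24,G2,8), (25,G3,9), (26,G1,10.5), (26,G3,10.5), (28,G3,12.5), (28,G4,12.5), (31,G3,14)
Step 2: Sum ranks within each group.
R_1 = 25 (n_1 = 4)
R_2 = 12.5 (n_2 = 3)
R_3 = 46 (n_3 = 4)
R_4 = 21.5 (n_4 = 3)
Step 3: H = 12/(N(N+1)) * sum(R_i^2/n_i) - 3(N+1)
     = 12/(14*15) * (25^2/4 + 12.5^2/3 + 46^2/4 + 21.5^2/3) - 3*15
     = 0.057143 * 891.417 - 45
     = 5.938095.
Step 4: Ties present; correction factor C = 1 - 18/(14^3 - 14) = 0.993407. Corrected H = 5.938095 / 0.993407 = 5.977507.
Step 5: Under H0, H ~ chi^2(3); p-value = 0.112710.
Step 6: alpha = 0.1. fail to reject H0.

H = 5.9775, df = 3, p = 0.112710, fail to reject H0.


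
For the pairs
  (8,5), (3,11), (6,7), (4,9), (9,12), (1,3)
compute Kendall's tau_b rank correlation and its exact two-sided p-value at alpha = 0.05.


Step 1: Enumerate the 15 unordered pairs (i,j) with i<j and classify each by sign(x_j-x_i) * sign(y_j-y_i).
  (1,2):dx=-5,dy=+6->D; (1,3):dx=-2,dy=+2->D; (1,4):dx=-4,dy=+4->D; (1,5):dx=+1,dy=+7->C
  (1,6):dx=-7,dy=-2->C; (2,3):dx=+3,dy=-4->D; (2,4):dx=+1,dy=-2->D; (2,5):dx=+6,dy=+1->C
  (2,6):dx=-2,dy=-8->C; (3,4):dx=-2,dy=+2->D; (3,5):dx=+3,dy=+5->C; (3,6):dx=-5,dy=-4->C
  (4,5):dx=+5,dy=+3->C; (4,6):dx=-3,dy=-6->C; (5,6):dx=-8,dy=-9->C
Step 2: C = 9, D = 6, total pairs = 15.
Step 3: tau = (C - D)/(n(n-1)/2) = (9 - 6)/15 = 0.200000.
Step 4: Exact two-sided p-value (enumerate n! = 720 permutations of y under H0): p = 0.719444.
Step 5: alpha = 0.05. fail to reject H0.

tau_b = 0.2000 (C=9, D=6), p = 0.719444, fail to reject H0.


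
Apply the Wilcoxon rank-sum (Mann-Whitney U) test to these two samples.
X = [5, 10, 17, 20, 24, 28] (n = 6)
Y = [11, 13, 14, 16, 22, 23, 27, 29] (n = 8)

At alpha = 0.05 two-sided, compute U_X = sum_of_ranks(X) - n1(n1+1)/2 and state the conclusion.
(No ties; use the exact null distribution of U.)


Step 1: Combine and sort all 14 observations; assign midranks.
sorted (value, group): (5,X), (10,X), (11,Y), (13,Y), (14,Y), (16,Y), (17,X), (20,X), (22,Y), (23,Y), (24,X), (27,Y), (28,X), (29,Y)
ranks: 5->1, 10->2, 11->3, 13->4, 14->5, 16->6, 17->7, 20->8, 22->9, 23->10, 24->11, 27->12, 28->13, 29->14
Step 2: Rank sum for X: R1 = 1 + 2 + 7 + 8 + 11 + 13 = 42.
Step 3: U_X = R1 - n1(n1+1)/2 = 42 - 6*7/2 = 42 - 21 = 21.
       U_Y = n1*n2 - U_X = 48 - 21 = 27.
Step 4: No ties, so the exact null distribution of U (based on enumerating the C(14,6) = 3003 equally likely rank assignments) gives the two-sided p-value.
Step 5: p-value = 0.754579; compare to alpha = 0.05. fail to reject H0.

U_X = 21, p = 0.754579, fail to reject H0 at alpha = 0.05.


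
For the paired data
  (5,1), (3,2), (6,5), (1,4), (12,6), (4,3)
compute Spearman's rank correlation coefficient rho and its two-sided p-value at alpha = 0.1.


Step 1: Rank x and y separately (midranks; no ties here).
rank(x): 5->4, 3->2, 6->5, 1->1, 12->6, 4->3
rank(y): 1->1, 2->2, 5->5, 4->4, 6->6, 3->3
Step 2: d_i = R_x(i) - R_y(i); compute d_i^2.
  (4-1)^2=9, (2-2)^2=0, (5-5)^2=0, (1-4)^2=9, (6-6)^2=0, (3-3)^2=0
sum(d^2) = 18.
Step 3: rho = 1 - 6*18 / (6*(6^2 - 1)) = 1 - 108/210 = 0.485714.
Step 4: Under H0, t = rho * sqrt((n-2)/(1-rho^2)) = 1.1113 ~ t(4).
Step 5: Two-sided p-value from the t-distribution with 4 df = 0.328723.
Step 6: alpha = 0.1. fail to reject H0.

rho = 0.4857, p = 0.328723, fail to reject H0 at alpha = 0.1.


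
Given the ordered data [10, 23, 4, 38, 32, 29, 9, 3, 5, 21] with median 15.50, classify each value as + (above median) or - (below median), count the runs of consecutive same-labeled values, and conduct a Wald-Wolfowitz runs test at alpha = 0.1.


Step 1: Compute median = 15.50; label A = above, B = below.
Labels in order: BABAAABBBA  (n_A = 5, n_B = 5)
Step 2: Count runs R = 6.
Step 3: Under H0 (random ordering), E[R] = 2*n_A*n_B/(n_A+n_B) + 1 = 2*5*5/10 + 1 = 6.0000.
        Var[R] = 2*n_A*n_B*(2*n_A*n_B - n_A - n_B) / ((n_A+n_B)^2 * (n_A+n_B-1)) = 2000/900 = 2.2222.
        SD[R] = 1.4907.
Step 4: R = E[R], so z = 0 with no continuity correction.
Step 5: Two-sided p-value via normal approximation = 2*(1 - Phi(|z|)) = 1.000000.
Step 6: alpha = 0.1. fail to reject H0.

R = 6, z = 0.0000, p = 1.000000, fail to reject H0.


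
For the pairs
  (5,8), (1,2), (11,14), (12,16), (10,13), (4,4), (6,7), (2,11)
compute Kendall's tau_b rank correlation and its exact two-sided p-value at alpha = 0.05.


Step 1: Enumerate the 28 unordered pairs (i,j) with i<j and classify each by sign(x_j-x_i) * sign(y_j-y_i).
  (1,2):dx=-4,dy=-6->C; (1,3):dx=+6,dy=+6->C; (1,4):dx=+7,dy=+8->C; (1,5):dx=+5,dy=+5->C
  (1,6):dx=-1,dy=-4->C; (1,7):dx=+1,dy=-1->D; (1,8):dx=-3,dy=+3->D; (2,3):dx=+10,dy=+12->C
  (2,4):dx=+11,dy=+14->C; (2,5):dx=+9,dy=+11->C; (2,6):dx=+3,dy=+2->C; (2,7):dx=+5,dy=+5->C
  (2,8):dx=+1,dy=+9->C; (3,4):dx=+1,dy=+2->C; (3,5):dx=-1,dy=-1->C; (3,6):dx=-7,dy=-10->C
  (3,7):dx=-5,dy=-7->C; (3,8):dx=-9,dy=-3->C; (4,5):dx=-2,dy=-3->C; (4,6):dx=-8,dy=-12->C
  (4,7):dx=-6,dy=-9->C; (4,8):dx=-10,dy=-5->C; (5,6):dx=-6,dy=-9->C; (5,7):dx=-4,dy=-6->C
  (5,8):dx=-8,dy=-2->C; (6,7):dx=+2,dy=+3->C; (6,8):dx=-2,dy=+7->D; (7,8):dx=-4,dy=+4->D
Step 2: C = 24, D = 4, total pairs = 28.
Step 3: tau = (C - D)/(n(n-1)/2) = (24 - 4)/28 = 0.714286.
Step 4: Exact two-sided p-value (enumerate n! = 40320 permutations of y under H0): p = 0.014137.
Step 5: alpha = 0.05. reject H0.

tau_b = 0.7143 (C=24, D=4), p = 0.014137, reject H0.


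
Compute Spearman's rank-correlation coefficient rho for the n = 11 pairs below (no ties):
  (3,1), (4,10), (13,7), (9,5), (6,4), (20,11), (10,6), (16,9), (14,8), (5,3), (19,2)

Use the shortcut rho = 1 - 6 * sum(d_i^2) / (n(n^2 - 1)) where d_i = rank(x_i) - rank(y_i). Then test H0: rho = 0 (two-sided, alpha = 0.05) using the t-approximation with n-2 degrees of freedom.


Step 1: Rank x and y separately (midranks; no ties here).
rank(x): 3->1, 4->2, 13->7, 9->5, 6->4, 20->11, 10->6, 16->9, 14->8, 5->3, 19->10
rank(y): 1->1, 10->10, 7->7, 5->5, 4->4, 11->11, 6->6, 9->9, 8->8, 3->3, 2->2
Step 2: d_i = R_x(i) - R_y(i); compute d_i^2.
  (1-1)^2=0, (2-10)^2=64, (7-7)^2=0, (5-5)^2=0, (4-4)^2=0, (11-11)^2=0, (6-6)^2=0, (9-9)^2=0, (8-8)^2=0, (3-3)^2=0, (10-2)^2=64
sum(d^2) = 128.
Step 3: rho = 1 - 6*128 / (11*(11^2 - 1)) = 1 - 768/1320 = 0.418182.
Step 4: Under H0, t = rho * sqrt((n-2)/(1-rho^2)) = 1.3811 ~ t(9).
Step 5: Two-sided p-value from the t-distribution with 9 df = 0.200570.
Step 6: alpha = 0.05. fail to reject H0.

rho = 0.4182, p = 0.200570, fail to reject H0 at alpha = 0.05.


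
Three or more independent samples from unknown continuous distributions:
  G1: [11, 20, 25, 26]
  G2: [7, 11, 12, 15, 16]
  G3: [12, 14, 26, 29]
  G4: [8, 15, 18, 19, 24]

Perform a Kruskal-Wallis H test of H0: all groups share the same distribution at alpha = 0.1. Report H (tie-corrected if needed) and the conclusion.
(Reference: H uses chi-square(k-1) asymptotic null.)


Step 1: Combine all N = 18 observations and assign midranks.
sorted (value, group, rank): (7,G2,1), (8,G4,2), (11,G1,3.5), (11,G2,3.5), (12,G2,5.5), (12,G3,5.5), (14,G3,7), (15,G2,8.5), (15,G4,8.5), (16,G2,10), (18,G4,11), (19,G4,12), (20,G1,13), (24,G4,14), (25,G1,15), (26,G1,16.5), (26,G3,16.5), (29,G3,18)
Step 2: Sum ranks within each group.
R_1 = 48 (n_1 = 4)
R_2 = 28.5 (n_2 = 5)
R_3 = 47 (n_3 = 4)
R_4 = 47.5 (n_4 = 5)
Step 3: H = 12/(N(N+1)) * sum(R_i^2/n_i) - 3(N+1)
     = 12/(18*19) * (48^2/4 + 28.5^2/5 + 47^2/4 + 47.5^2/5) - 3*19
     = 0.035088 * 1741.95 - 57
     = 4.121053.
Step 4: Ties present; correction factor C = 1 - 24/(18^3 - 18) = 0.995872. Corrected H = 4.121053 / 0.995872 = 4.138135.
Step 5: Under H0, H ~ chi^2(3); p-value = 0.246929.
Step 6: alpha = 0.1. fail to reject H0.

H = 4.1381, df = 3, p = 0.246929, fail to reject H0.


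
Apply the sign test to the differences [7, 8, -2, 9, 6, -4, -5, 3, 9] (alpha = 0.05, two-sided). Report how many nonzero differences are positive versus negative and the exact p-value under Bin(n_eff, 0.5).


Step 1: Discard zero differences. Original n = 9; n_eff = number of nonzero differences = 9.
Nonzero differences (with sign): +7, +8, -2, +9, +6, -4, -5, +3, +9
Step 2: Count signs: positive = 6, negative = 3.
Step 3: Under H0: P(positive) = 0.5, so the number of positives S ~ Bin(9, 0.5).
Step 4: Two-sided exact p-value = sum of Bin(9,0.5) probabilities at or below the observed probability = 0.507812.
Step 5: alpha = 0.05. fail to reject H0.

n_eff = 9, pos = 6, neg = 3, p = 0.507812, fail to reject H0.


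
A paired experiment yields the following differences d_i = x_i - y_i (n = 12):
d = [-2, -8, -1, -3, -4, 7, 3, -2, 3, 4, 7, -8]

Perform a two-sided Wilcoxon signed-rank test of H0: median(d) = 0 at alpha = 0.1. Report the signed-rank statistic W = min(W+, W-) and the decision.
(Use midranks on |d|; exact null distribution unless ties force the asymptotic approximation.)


Step 1: Drop any zero differences (none here) and take |d_i|.
|d| = [2, 8, 1, 3, 4, 7, 3, 2, 3, 4, 7, 8]
Step 2: Midrank |d_i| (ties get averaged ranks).
ranks: |2|->2.5, |8|->11.5, |1|->1, |3|->5, |4|->7.5, |7|->9.5, |3|->5, |2|->2.5, |3|->5, |4|->7.5, |7|->9.5, |8|->11.5
Step 3: Attach original signs; sum ranks with positive sign and with negative sign.
W+ = 9.5 + 5 + 5 + 7.5 + 9.5 = 36.5
W- = 2.5 + 11.5 + 1 + 5 + 7.5 + 2.5 + 11.5 = 41.5
(Check: W+ + W- = 78 should equal n(n+1)/2 = 78.)
Step 4: Test statistic W = min(W+, W-) = 36.5.
Step 5: Ties in |d|, so use the tie-corrected normal approximation.
        E[W] = n(n+1)/4 = 12*13/4 = 39.
        Tie groups: |d|=2 (t=2), |d|=3 (t=3), |d|=4 (t=2), |d|=7 (t=2), |d|=8 (t=2); sum(t^3 - t) = 48.
        Var[W] = n(n+1)(2n+1)/24 - sum(t^3-t)/48 = 3900/24 - 48/48 = 161.5.
        z = (W - E[W]) / sqrt(Var[W]) = (36.5 - 39) / 12.7083 = -0.1967.
        Two-sided p = 2*Phi(z) = 0.844045.
Step 6: alpha = 0.1. fail to reject H0.

W+ = 36.5, W- = 41.5, W = min = 36.5, p = 0.844045, fail to reject H0.


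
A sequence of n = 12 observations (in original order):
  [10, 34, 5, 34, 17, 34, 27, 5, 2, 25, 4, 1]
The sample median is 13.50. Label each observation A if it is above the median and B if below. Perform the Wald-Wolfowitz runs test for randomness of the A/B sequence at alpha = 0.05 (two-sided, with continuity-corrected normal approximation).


Step 1: Compute median = 13.50; label A = above, B = below.
Labels in order: BABAAAABBABB  (n_A = 6, n_B = 6)
Step 2: Count runs R = 7.
Step 3: Under H0 (random ordering), E[R] = 2*n_A*n_B/(n_A+n_B) + 1 = 2*6*6/12 + 1 = 7.0000.
        Var[R] = 2*n_A*n_B*(2*n_A*n_B - n_A - n_B) / ((n_A+n_B)^2 * (n_A+n_B-1)) = 4320/1584 = 2.7273.
        SD[R] = 1.6514.
Step 4: R = E[R], so z = 0 with no continuity correction.
Step 5: Two-sided p-value via normal approximation = 2*(1 - Phi(|z|)) = 1.000000.
Step 6: alpha = 0.05. fail to reject H0.

R = 7, z = 0.0000, p = 1.000000, fail to reject H0.
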